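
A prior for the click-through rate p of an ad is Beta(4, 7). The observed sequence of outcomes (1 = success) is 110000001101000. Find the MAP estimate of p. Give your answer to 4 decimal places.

p̂_MAP = 0.3333

Prior: Beta(4, 7).
Data: 5 successes in 15 trials (from the sequence). The binomial likelihood contributes p^5(1−p)^10, so the posterior is Beta(4+5, 7+10) = Beta(9, 17).
For Beta(a, b) with a, b > 1 the mode is (a−1)/(a+b−2) = 8/24 ≈ 0.3333.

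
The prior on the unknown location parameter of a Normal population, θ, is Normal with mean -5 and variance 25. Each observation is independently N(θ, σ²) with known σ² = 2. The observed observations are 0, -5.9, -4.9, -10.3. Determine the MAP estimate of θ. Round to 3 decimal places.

n = 4; x̄ = (0 + (-5.9) + (-4.9) + (-10.3))/4 = -21.1/4 = -5.275.
For a Normal prior and Normal likelihood with known variance, the posterior is Normal; its mode equals its mean, the precision-weighted average.
Prior precision 1/σ₀² = 1/25 = 0.04; data precision n/σ² = 4/2 = 2.
θ̂ = (0.04·(-5) + 2·(-5.275)) / (0.04 + 2) = (-10.75)/2.04 = -1075/204 ≈ -5.270.

θ̂_MAP = -5.270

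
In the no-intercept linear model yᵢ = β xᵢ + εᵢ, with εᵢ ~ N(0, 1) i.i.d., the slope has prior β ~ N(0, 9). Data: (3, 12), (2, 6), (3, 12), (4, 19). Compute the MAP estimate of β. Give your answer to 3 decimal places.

β̂_MAP = 4.198

log p(β | y) = −Σ(yᵢ − βxᵢ)²/(2·1) − β²/(2·9) + const.
Setting the derivative to zero: Σxᵢ(yᵢ − βxᵢ)/1 − β/9 = 0, so β = Σxᵢyᵢ / (Σxᵢ² + σ²/τ²).
Σxᵢyᵢ = 3·12 + 2·6 + 3·12 + 4·19 = 160; Σxᵢ² = 38; σ²/τ² = 1/9.
β̂_MAP = 160 / (38 + 1/9) = 160/(343/9) = 1440/343 ≈ 4.198.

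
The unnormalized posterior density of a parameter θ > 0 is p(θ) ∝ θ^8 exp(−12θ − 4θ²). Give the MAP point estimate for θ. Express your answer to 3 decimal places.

ℓ'(θ) = 8/θ − 12 − 8θ. Setting this to zero and multiplying by θ: 8θ² + 12θ − 8 = 0.
θ = (−12 + √(12² + 4·8·8)) / (2·8) = (−12 + √400) / 16 = (−12 + 20)/16 = 1/2.
ℓ''(θ) = −8/θ² − 8 < 0, confirming a maximum.

θ̂_MAP = 0.500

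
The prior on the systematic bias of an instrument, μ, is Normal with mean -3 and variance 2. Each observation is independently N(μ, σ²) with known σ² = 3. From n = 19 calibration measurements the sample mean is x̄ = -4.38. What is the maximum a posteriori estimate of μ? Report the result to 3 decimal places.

μ̂_MAP = -4.279

n = 19, x̄ = -4.38.
For a Normal prior and Normal likelihood with known variance, the posterior is Normal; its mode equals its mean, the precision-weighted average.
Prior precision 1/σ₀² = 1/2 = 0.5; data precision n/σ² = 19/3.
μ̂ = (0.5·(-3) + (19/3)·(-4.38)) / (0.5 + 19/3) = (-29.24)/(41/6) = -4386/1025 ≈ -4.279.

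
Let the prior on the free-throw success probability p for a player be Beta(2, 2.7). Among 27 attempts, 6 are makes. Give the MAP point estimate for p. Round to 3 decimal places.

Prior: Beta(2, 2.7).
Data: 6 successes in 27 trials. The binomial likelihood contributes p^6(1−p)^21, so the posterior is Beta(2+6, 2.7+21) = Beta(8, 23.7).
For Beta(a, b) with a, b > 1 the mode is (a−1)/(a+b−2) = 7/29.7 ≈ 0.236.

p̂_MAP = 0.236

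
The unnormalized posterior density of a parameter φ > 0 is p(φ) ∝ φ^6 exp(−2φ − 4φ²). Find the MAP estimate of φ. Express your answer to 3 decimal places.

ℓ'(φ) = 6/φ − 2 − 8φ. Setting this to zero and multiplying by φ: 8φ² + 2φ − 6 = 0.
φ = (−2 + √(2² + 4·8·6)) / (2·8) = (−2 + √196) / 16 = (−2 + 14)/16 = 3/4.
ℓ''(φ) = −6/φ² − 8 < 0, confirming a maximum.

φ̂_MAP = 0.750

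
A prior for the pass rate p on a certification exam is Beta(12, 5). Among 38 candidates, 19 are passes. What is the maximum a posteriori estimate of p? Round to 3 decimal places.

Prior: Beta(12, 5).
Data: 19 successes in 38 trials. The binomial likelihood contributes p^19(1−p)^19, so the posterior is Beta(12+19, 5+19) = Beta(31, 24).
For Beta(a, b) with a, b > 1 the mode is (a−1)/(a+b−2) = 30/53 ≈ 0.566.

p̂_MAP = 0.566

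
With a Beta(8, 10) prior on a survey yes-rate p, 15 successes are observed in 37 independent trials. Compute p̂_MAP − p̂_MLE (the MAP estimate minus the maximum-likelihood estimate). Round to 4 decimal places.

Posterior is Beta(23, 32); MAP = (23−1)/(55−2) = 22/53 ≈ 0.41509.
MLE ignores the prior: p̂_MLE = k/n = 15/37 ≈ 0.40541.
Difference = 22/53 − 15/37 = 19/1961 ≈ 0.0097.

MAP − MLE = 0.0097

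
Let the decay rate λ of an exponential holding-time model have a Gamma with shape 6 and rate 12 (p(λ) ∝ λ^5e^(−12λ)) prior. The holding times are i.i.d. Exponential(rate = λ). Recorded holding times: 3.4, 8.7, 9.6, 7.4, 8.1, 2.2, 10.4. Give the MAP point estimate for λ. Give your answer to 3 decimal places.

λ̂_MAP = 0.194

The Exponential(rate=λ) likelihood is ∝ λ^n e^(−λΣtᵢ). Here n = 7 and Σtᵢ = 3.4 + 8.7 + 9.6 + 7.4 + 8.1 + 2.2 + 10.4 = 49.8.
Posterior ∝ λ^5e^(−12λ) · λ^7e^(−49.8λ) = λ^12e^(−61.8λ), i.e. Gamma(13, 61.8).
Mode = (a−1)/b = 12/61.8 ≈ 0.194.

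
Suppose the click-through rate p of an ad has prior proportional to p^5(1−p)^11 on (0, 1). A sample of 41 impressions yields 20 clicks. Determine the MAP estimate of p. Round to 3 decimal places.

p̂_MAP = 0.439

The prior density ∝ p^5(1−p)^11 is the kernel of Beta(6, 12).
Data: 20 successes in 41 trials. The binomial likelihood contributes p^20(1−p)^21, so the posterior is Beta(6+20, 12+21) = Beta(26, 33).
For Beta(a, b) with a, b > 1 the mode is (a−1)/(a+b−2) = 25/57 ≈ 0.439.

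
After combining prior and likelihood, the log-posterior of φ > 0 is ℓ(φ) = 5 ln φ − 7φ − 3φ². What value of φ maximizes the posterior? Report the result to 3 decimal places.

ℓ'(φ) = 5/φ − 7 − 6φ. Setting this to zero and multiplying by φ: 6φ² + 7φ − 5 = 0.
φ = (−7 + √(7² + 4·6·5)) / (2·6) = (−7 + √169) / 12 = (−7 + 13)/12 = 1/2.
ℓ''(φ) = −5/φ² − 6 < 0, confirming a maximum.

φ̂_MAP = 0.500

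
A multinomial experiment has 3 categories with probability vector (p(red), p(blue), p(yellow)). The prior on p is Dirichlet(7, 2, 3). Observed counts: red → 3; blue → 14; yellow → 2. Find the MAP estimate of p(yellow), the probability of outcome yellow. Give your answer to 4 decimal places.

The posterior is Dirichlet(αᵢ + nᵢ) = Dirichlet(10, 16, 5).
For a Dirichlet(a₁,…,a_K) with all aᵢ > 1, the mode has j-th component (aⱼ − 1)/(Σaᵢ − K).
Here Σaᵢ = 31 and K = 3, so p(yellow) = (5 − 1)/(31 − 3) = 4/28 ≈ 0.1429.

MAP estimate of p(yellow) = 0.1429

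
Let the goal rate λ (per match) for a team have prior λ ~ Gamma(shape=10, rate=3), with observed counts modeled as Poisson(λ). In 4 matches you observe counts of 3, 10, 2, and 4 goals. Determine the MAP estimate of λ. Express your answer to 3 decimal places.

Σxᵢ = 3+10+2+4 = 19, with n = 4.
Posterior ∝ λ^9e^(−3λ) · λ^19e^(−4λ) = λ^28e^(−7λ), i.e. Gamma(shape=29, rate=7).
The mode of a Gamma(a, b) with a ≥ 1 (shape–rate) is (a−1)/b = 28/7 ≈ 4.000.

λ̂_MAP = 4.000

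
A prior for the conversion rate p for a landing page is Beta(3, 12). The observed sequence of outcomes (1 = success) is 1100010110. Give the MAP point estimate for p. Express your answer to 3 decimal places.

p̂_MAP = 0.304

Prior: Beta(3, 12).
Data: 5 successes in 10 trials (from the sequence). The binomial likelihood contributes p^5(1−p)^5, so the posterior is Beta(3+5, 12+5) = Beta(8, 17).
For Beta(a, b) with a, b > 1 the mode is (a−1)/(a+b−2) = 7/23 ≈ 0.304.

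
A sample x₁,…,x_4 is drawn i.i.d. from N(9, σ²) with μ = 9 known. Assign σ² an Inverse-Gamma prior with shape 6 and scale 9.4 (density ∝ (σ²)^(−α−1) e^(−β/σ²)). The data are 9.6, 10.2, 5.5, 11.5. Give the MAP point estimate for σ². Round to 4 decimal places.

Sum of squared deviations about the known mean: SS = (9.6−9)² + (10.2−9)² + (5.5−9)² + (11.5−9)² = 20.3.
The Normal likelihood contributes (σ²)^(−n/2) exp(−SS/(2σ²)), so the posterior is Inverse-Gamma(α + n/2, β + SS/2) = Inverse-Gamma(8, 19.55).
The mode of Inverse-Gamma(a, b) is b/(a+1) = 19.55/9 ≈ 2.1722.

σ̂²_MAP = 2.1722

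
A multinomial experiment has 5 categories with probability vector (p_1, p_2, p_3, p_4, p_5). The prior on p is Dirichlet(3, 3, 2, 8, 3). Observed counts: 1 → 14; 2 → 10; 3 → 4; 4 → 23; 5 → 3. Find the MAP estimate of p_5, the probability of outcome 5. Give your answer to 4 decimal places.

MAP estimate: 0.0735

The posterior is Dirichlet(αᵢ + nᵢ) = Dirichlet(17, 13, 6, 31, 6).
For a Dirichlet(a₁,…,a_K) with all aᵢ > 1, the mode has j-th component (aⱼ − 1)/(Σaᵢ − K).
Here Σaᵢ = 73 and K = 5, so p_5 = (6 − 1)/(73 − 5) = 5/68 ≈ 0.0735.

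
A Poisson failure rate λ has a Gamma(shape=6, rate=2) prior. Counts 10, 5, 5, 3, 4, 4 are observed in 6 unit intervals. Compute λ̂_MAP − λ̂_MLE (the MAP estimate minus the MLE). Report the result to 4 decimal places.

MAP − MLE = -0.6667

Σxᵢ = 31. Posterior is Gamma(37, 8); MAP = (37−1)/8 = 36/8 ≈ 4.50000.
MLE = x̄ = 31/6 ≈ 5.16667.
Difference = 36/8 − 31/6 = -2/3 ≈ -0.6667.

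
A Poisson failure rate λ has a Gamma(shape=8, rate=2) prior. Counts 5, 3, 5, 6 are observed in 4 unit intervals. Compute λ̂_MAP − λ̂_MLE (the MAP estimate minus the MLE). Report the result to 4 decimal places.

MAP − MLE = -0.4167

Σxᵢ = 19. Posterior is Gamma(27, 6); MAP = (27−1)/6 = 26/6 ≈ 4.33333.
MLE = x̄ = 19/4 ≈ 4.75000.
Difference = 26/6 − 19/4 = -5/12 ≈ -0.4167.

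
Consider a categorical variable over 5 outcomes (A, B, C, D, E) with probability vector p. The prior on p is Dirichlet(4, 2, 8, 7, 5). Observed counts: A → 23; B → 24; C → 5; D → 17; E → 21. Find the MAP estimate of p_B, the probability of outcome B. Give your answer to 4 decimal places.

MAP estimate of p_B = 0.2252

The posterior is Dirichlet(αᵢ + nᵢ) = Dirichlet(27, 26, 13, 24, 26).
For a Dirichlet(a₁,…,a_K) with all aᵢ > 1, the mode has j-th component (aⱼ − 1)/(Σaᵢ − K).
Here Σaᵢ = 116 and K = 5, so p_B = (26 − 1)/(116 − 5) = 25/111 ≈ 0.2252.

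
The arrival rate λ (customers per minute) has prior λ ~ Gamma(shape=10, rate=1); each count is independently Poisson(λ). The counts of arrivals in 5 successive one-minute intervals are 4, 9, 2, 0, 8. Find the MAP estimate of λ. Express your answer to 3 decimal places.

Σxᵢ = 4+9+2+0+8 = 23, with n = 5.
Posterior ∝ λ^9e^(−1λ) · λ^23e^(−5λ) = λ^32e^(−6λ), i.e. Gamma(shape=33, rate=6).
The mode of a Gamma(a, b) with a ≥ 1 (shape–rate) is (a−1)/b = 32/6 ≈ 5.333.

λ̂_MAP = 5.333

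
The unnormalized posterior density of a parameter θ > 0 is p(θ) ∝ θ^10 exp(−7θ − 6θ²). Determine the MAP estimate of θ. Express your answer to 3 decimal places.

ℓ'(θ) = 10/θ − 7 − 12θ. Setting this to zero and multiplying by θ: 12θ² + 7θ − 10 = 0.
θ = (−7 + √(7² + 4·12·10)) / (2·12) = (−7 + √529) / 24 = (−7 + 23)/24 = 2/3.
ℓ''(θ) = −10/θ² − 12 < 0, confirming a maximum.

θ̂_MAP = 0.667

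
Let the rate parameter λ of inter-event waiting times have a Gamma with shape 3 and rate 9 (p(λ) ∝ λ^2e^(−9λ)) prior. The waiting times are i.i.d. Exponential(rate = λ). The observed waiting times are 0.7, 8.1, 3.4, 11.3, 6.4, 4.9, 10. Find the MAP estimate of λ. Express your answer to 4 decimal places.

The Exponential(rate=λ) likelihood is ∝ λ^n e^(−λΣtᵢ). Here n = 7 and Σtᵢ = 0.7 + 8.1 + 3.4 + 11.3 + 6.4 + 4.9 + 10 = 44.8.
Posterior ∝ λ^2e^(−9λ) · λ^7e^(−44.8λ) = λ^9e^(−53.8λ), i.e. Gamma(10, 53.8).
Mode = (a−1)/b = 9/53.8 ≈ 0.1673.

λ̂_MAP = 0.1673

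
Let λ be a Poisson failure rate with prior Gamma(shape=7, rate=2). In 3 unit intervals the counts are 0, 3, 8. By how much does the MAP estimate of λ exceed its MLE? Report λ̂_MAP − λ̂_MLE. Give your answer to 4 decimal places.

MAP − MLE = -0.2667

Σxᵢ = 11. Posterior is Gamma(18, 5); MAP = (18−1)/5 = 17/5 ≈ 3.40000.
MLE = x̄ = 11/3 ≈ 3.66667.
Difference = 17/5 − 11/3 = -4/15 ≈ -0.2667.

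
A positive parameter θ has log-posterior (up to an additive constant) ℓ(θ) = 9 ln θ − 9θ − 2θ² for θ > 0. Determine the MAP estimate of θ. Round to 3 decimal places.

θ̂_MAP = 0.750

ℓ'(θ) = 9/θ − 9 − 4θ. Setting this to zero and multiplying by θ: 4θ² + 9θ − 9 = 0.
θ = (−9 + √(9² + 4·4·9)) / (2·4) = (−9 + √225) / 8 = (−9 + 15)/8 = 3/4.
ℓ''(θ) = −9/θ² − 4 < 0, confirming a maximum.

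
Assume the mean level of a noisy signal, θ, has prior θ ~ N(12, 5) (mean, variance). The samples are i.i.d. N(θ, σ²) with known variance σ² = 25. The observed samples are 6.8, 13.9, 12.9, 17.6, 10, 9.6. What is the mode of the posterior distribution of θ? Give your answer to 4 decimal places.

θ̂_MAP = 11.8909

n = 6; x̄ = (6.8 + 13.9 + 12.9 + 17.6 + 10 + 9.6)/6 = 70.8/6 = 11.8.
For a Normal prior and Normal likelihood with known variance, the posterior is Normal; its mode equals its mean, the precision-weighted average.
Prior precision 1/σ₀² = 1/5 = 0.2; data precision n/σ² = 6/25 = 0.24.
θ̂ = (0.2·12 + 0.24·11.8) / (0.2 + 0.24) = 5.232/0.44 = 654/55 ≈ 11.8909.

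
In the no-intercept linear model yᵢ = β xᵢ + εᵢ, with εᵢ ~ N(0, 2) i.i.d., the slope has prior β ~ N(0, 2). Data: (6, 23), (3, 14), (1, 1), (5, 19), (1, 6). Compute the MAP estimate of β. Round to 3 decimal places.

β̂_MAP = 3.863

log p(β | y) = −Σ(yᵢ − βxᵢ)²/(2·2) − β²/(2·2) + const.
Setting the derivative to zero: Σxᵢ(yᵢ − βxᵢ)/2 − β/2 = 0, so β = Σxᵢyᵢ / (Σxᵢ² + σ²/τ²).
Σxᵢyᵢ = 6·23 + 3·14 + 1·1 + 5·19 + 1·6 = 282; Σxᵢ² = 72; σ²/τ² = 1.
β̂_MAP = 282 / (72 + 1) = 282/73 ≈ 3.863.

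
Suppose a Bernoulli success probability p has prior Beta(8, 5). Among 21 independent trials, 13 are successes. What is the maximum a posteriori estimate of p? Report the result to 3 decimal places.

Prior: Beta(8, 5).
Data: 13 successes in 21 trials. The binomial likelihood contributes p^13(1−p)^8, so the posterior is Beta(8+13, 5+8) = Beta(21, 13).
For Beta(a, b) with a, b > 1 the mode is (a−1)/(a+b−2) = 20/32 ≈ 0.625.

p̂_MAP = 0.625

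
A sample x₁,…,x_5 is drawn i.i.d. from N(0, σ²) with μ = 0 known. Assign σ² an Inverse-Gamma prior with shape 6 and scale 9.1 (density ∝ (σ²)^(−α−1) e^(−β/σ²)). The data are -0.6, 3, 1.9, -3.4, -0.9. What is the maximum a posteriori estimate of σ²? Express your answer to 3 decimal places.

σ̂²_MAP = 2.292

Sum of squared deviations about the known mean: SS = (-0.6−0)² + (3−0)² + (1.9−0)² + (-3.4−0)² + (-0.9−0)² = 25.34.
The Normal likelihood contributes (σ²)^(−n/2) exp(−SS/(2σ²)), so the posterior is Inverse-Gamma(α + n/2, β + SS/2) = Inverse-Gamma(8.5, 21.77).
The mode of Inverse-Gamma(a, b) is b/(a+1) = 21.77/9.5 ≈ 2.292.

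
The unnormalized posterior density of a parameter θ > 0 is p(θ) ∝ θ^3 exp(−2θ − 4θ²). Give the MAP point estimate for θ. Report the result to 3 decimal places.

ℓ'(θ) = 3/θ − 2 − 8θ. Setting this to zero and multiplying by θ: 8θ² + 2θ − 3 = 0.
θ = (−2 + √(2² + 4·8·3)) / (2·8) = (−2 + √100) / 16 = (−2 + 10)/16 = 1/2.
ℓ''(θ) = −3/θ² − 8 < 0, confirming a maximum.

θ̂_MAP = 0.500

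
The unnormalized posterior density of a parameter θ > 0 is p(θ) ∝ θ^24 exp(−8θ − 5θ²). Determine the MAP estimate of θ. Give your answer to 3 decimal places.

ℓ'(θ) = 24/θ − 8 − 10θ. Setting this to zero and multiplying by θ: 10θ² + 8θ − 24 = 0.
θ = (−8 + √(8² + 4·10·24)) / (2·10) = (−8 + √1024) / 20 = (−8 + 32)/20 = 6/5.
ℓ''(θ) = −24/θ² − 10 < 0, confirming a maximum.

θ̂_MAP = 1.200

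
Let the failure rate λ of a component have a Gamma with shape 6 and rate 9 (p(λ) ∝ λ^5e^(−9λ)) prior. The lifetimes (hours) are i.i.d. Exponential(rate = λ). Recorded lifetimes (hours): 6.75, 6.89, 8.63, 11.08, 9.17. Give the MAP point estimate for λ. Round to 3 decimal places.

λ̂_MAP = 0.194

The Exponential(rate=λ) likelihood is ∝ λ^n e^(−λΣtᵢ). Here n = 5 and Σtᵢ = 6.75 + 6.89 + 8.63 + 11.08 + 9.17 = 42.52.
Posterior ∝ λ^5e^(−9λ) · λ^5e^(−42.52λ) = λ^10e^(−51.52λ), i.e. Gamma(11, 51.52).
Mode = (a−1)/b = 10/51.52 ≈ 0.194.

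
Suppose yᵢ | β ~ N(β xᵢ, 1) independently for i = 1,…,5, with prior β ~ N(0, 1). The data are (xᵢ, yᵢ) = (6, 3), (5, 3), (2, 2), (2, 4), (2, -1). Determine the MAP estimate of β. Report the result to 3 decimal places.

β̂_MAP = 0.581

log p(β | y) = −Σ(yᵢ − βxᵢ)²/(2·1) − β²/(2·1) + const.
Setting the derivative to zero: Σxᵢ(yᵢ − βxᵢ)/1 − β/1 = 0, so β = Σxᵢyᵢ / (Σxᵢ² + σ²/τ²).
Σxᵢyᵢ = 6·3 + 5·3 + 2·2 + 2·4 + 2·(-1) = 43; Σxᵢ² = 73; σ²/τ² = 1.
β̂_MAP = 43 / (73 + 1) = 43/74 ≈ 0.581.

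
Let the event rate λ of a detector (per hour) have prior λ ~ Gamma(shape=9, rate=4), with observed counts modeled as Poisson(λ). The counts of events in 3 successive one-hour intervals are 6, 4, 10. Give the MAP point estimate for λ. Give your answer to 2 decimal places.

λ̂_MAP = 4.00

Σxᵢ = 6+4+10 = 20, with n = 3.
Posterior ∝ λ^8e^(−4λ) · λ^20e^(−3λ) = λ^28e^(−7λ), i.e. Gamma(shape=29, rate=7).
The mode of a Gamma(a, b) with a ≥ 1 (shape–rate) is (a−1)/b = 28/7 ≈ 4.00.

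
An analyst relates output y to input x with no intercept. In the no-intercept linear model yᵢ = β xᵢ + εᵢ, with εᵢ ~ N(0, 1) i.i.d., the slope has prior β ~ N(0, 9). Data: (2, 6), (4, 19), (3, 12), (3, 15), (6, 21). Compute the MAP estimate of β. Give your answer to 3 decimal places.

log p(β | y) = −Σ(yᵢ − βxᵢ)²/(2·1) − β²/(2·9) + const.
Setting the derivative to zero: Σxᵢ(yᵢ − βxᵢ)/1 − β/9 = 0, so β = Σxᵢyᵢ / (Σxᵢ² + σ²/τ²).
Σxᵢyᵢ = 2·6 + 4·19 + 3·12 + 3·15 + 6·21 = 295; Σxᵢ² = 74; σ²/τ² = 1/9.
β̂_MAP = 295 / (74 + 1/9) = 295/(667/9) = 2655/667 ≈ 3.981.

β̂_MAP = 3.981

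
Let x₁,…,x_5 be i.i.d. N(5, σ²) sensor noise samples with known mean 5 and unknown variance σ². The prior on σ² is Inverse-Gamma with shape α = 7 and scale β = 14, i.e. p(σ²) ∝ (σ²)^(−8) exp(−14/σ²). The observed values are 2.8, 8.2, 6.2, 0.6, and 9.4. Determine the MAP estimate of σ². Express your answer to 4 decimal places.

σ̂²_MAP = 3.9638

Sum of squared deviations about the known mean: SS = (2.8−5)² + (8.2−5)² + (6.2−5)² + (0.6−5)² + (9.4−5)² = 55.24.
The Normal likelihood contributes (σ²)^(−n/2) exp(−SS/(2σ²)), so the posterior is Inverse-Gamma(α + n/2, β + SS/2) = Inverse-Gamma(9.5, 41.62).
The mode of Inverse-Gamma(a, b) is b/(a+1) = 41.62/10.5 ≈ 3.9638.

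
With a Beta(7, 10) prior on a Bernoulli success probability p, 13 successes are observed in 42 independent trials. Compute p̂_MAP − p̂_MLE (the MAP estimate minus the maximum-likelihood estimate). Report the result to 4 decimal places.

Posterior is Beta(20, 39); MAP = (20−1)/(59−2) = 19/57 ≈ 0.33333.
MLE ignores the prior: p̂_MLE = k/n = 13/42 ≈ 0.30952.
Difference = 19/57 − 13/42 = 1/42 ≈ 0.0238.

MAP − MLE = 0.0238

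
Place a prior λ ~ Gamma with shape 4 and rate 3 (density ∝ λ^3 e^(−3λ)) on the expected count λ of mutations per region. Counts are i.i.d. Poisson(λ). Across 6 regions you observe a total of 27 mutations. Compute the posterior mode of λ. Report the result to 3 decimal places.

λ̂_MAP = 3.333

Σxᵢ = 27, n = 6.
Posterior ∝ λ^3e^(−3λ) · λ^27e^(−6λ) = λ^30e^(−9λ), i.e. Gamma(shape=31, rate=9).
The mode of a Gamma(a, b) with a ≥ 1 (shape–rate) is (a−1)/b = 30/9 ≈ 3.333.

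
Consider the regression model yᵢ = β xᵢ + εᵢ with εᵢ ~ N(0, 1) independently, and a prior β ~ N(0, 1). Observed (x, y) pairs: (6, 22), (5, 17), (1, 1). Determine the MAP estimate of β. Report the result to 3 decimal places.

log p(β | y) = −Σ(yᵢ − βxᵢ)²/(2·1) − β²/(2·1) + const.
Setting the derivative to zero: Σxᵢ(yᵢ − βxᵢ)/1 − β/1 = 0, so β = Σxᵢyᵢ / (Σxᵢ² + σ²/τ²).
Σxᵢyᵢ = 6·22 + 5·17 + 1·1 = 218; Σxᵢ² = 62; σ²/τ² = 1.
β̂_MAP = 218 / (62 + 1) = 218/63 ≈ 3.460.

β̂_MAP = 3.460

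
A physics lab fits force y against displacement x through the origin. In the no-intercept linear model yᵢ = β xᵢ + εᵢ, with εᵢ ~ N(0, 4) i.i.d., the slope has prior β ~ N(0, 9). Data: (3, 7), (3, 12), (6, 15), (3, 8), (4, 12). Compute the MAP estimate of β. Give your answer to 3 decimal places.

β̂_MAP = 2.757

log p(β | y) = −Σ(yᵢ − βxᵢ)²/(2·4) − β²/(2·9) + const.
Setting the derivative to zero: Σxᵢ(yᵢ − βxᵢ)/4 − β/9 = 0, so β = Σxᵢyᵢ / (Σxᵢ² + σ²/τ²).
Σxᵢyᵢ = 3·7 + 3·12 + 6·15 + 3·8 + 4·12 = 219; Σxᵢ² = 79; σ²/τ² = 4/9.
β̂_MAP = 219 / (79 + 4/9) = 219/(715/9) = 1971/715 ≈ 2.757.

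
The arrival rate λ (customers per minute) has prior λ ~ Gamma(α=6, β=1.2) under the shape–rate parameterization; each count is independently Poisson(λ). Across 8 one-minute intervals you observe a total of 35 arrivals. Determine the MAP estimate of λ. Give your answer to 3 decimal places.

Σxᵢ = 35, n = 8.
Posterior ∝ λ^5e^(−1.2λ) · λ^35e^(−8λ) = λ^40e^(−9.2λ), i.e. Gamma(shape=41, rate=9.2).
The mode of a Gamma(a, b) with a ≥ 1 (shape–rate) is (a−1)/b = 40/9.2 ≈ 4.348.

λ̂_MAP = 4.348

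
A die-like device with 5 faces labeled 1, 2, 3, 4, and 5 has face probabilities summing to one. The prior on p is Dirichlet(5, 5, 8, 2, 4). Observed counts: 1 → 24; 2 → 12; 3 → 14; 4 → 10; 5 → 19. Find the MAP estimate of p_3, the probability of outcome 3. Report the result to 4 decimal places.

The posterior is Dirichlet(αᵢ + nᵢ) = Dirichlet(29, 17, 22, 12, 23).
For a Dirichlet(a₁,…,a_K) with all aᵢ > 1, the mode has j-th component (aⱼ − 1)/(Σaᵢ − K).
Here Σaᵢ = 103 and K = 5, so p_3 = (22 − 1)/(103 − 5) = 21/98 ≈ 0.2143.

MAP estimate: 0.2143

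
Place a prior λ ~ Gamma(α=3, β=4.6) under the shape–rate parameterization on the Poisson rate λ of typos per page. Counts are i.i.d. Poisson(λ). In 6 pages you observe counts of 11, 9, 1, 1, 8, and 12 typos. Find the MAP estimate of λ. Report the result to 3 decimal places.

λ̂_MAP = 4.151

Σxᵢ = 11+9+1+1+8+12 = 42, with n = 6.
Posterior ∝ λ^2e^(−4.6λ) · λ^42e^(−6λ) = λ^44e^(−10.6λ), i.e. Gamma(shape=45, rate=10.6).
The mode of a Gamma(a, b) with a ≥ 1 (shape–rate) is (a−1)/b = 44/10.6 ≈ 4.151.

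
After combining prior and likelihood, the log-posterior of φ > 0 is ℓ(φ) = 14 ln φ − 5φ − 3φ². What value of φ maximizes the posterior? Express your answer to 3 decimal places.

φ̂_MAP = 1.167

ℓ'(φ) = 14/φ − 5 − 6φ. Setting this to zero and multiplying by φ: 6φ² + 5φ − 14 = 0.
φ = (−5 + √(5² + 4·6·14)) / (2·6) = (−5 + √361) / 12 = (−5 + 19)/12 = 7/6.
ℓ''(φ) = −14/φ² − 6 < 0, confirming a maximum.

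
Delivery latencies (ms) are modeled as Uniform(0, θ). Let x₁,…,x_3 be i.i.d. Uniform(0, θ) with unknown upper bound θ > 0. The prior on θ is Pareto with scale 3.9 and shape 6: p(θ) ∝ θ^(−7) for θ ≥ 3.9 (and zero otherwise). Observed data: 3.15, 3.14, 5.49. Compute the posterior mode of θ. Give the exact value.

The Uniform(0, θ) likelihood is θ^(−n) for θ ≥ max(xᵢ), zero otherwise. Here max(xᵢ) = 5.49.
Posterior ∝ θ^(−7) · θ^(−3) = θ^(−10) on θ ≥ max(3.9, 5.49) = 5.49.
This density is strictly decreasing in θ, so the posterior mode lies at the lower boundary of the support.

θ̂_MAP = 5.49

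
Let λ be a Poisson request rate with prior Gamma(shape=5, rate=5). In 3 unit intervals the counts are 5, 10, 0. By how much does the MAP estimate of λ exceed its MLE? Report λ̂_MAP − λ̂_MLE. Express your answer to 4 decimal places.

MAP − MLE = -2.6250

Σxᵢ = 15. Posterior is Gamma(20, 8); MAP = (20−1)/8 = 19/8 ≈ 2.37500.
MLE = x̄ = 15/3 ≈ 5.00000.
Difference = 19/8 − 15/3 = -21/8 ≈ -2.6250.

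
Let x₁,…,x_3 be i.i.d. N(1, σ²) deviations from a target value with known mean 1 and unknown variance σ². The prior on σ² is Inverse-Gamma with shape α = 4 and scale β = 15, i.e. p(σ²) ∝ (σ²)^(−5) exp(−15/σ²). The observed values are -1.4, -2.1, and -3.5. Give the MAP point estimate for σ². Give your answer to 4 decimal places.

Sum of squared deviations about the known mean: SS = (-1.4−1)² + (-2.1−1)² + (-3.5−1)² = 35.62.
The Normal likelihood contributes (σ²)^(−n/2) exp(−SS/(2σ²)), so the posterior is Inverse-Gamma(α + n/2, β + SS/2) = Inverse-Gamma(5.5, 32.81).
The mode of Inverse-Gamma(a, b) is b/(a+1) = 32.81/6.5 ≈ 5.0477.

σ̂²_MAP = 5.0477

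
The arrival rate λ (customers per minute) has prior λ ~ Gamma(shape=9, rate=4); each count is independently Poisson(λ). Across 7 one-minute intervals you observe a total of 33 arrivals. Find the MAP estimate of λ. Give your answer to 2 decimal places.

λ̂_MAP = 3.73

Σxᵢ = 33, n = 7.
Posterior ∝ λ^8e^(−4λ) · λ^33e^(−7λ) = λ^41e^(−11λ), i.e. Gamma(shape=42, rate=11).
The mode of a Gamma(a, b) with a ≥ 1 (shape–rate) is (a−1)/b = 41/11 ≈ 3.73.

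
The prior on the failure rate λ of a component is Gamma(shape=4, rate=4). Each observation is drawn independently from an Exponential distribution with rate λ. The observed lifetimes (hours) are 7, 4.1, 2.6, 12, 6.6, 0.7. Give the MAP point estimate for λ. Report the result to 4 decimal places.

The Exponential(rate=λ) likelihood is ∝ λ^n e^(−λΣtᵢ). Here n = 6 and Σtᵢ = 7 + 4.1 + 2.6 + 12 + 6.6 + 0.7 = 33.
Posterior ∝ λ^3e^(−4λ) · λ^6e^(−33λ) = λ^9e^(−37λ), i.e. Gamma(10, 37).
Mode = (a−1)/b = 9/37 ≈ 0.2432.

λ̂_MAP = 0.2432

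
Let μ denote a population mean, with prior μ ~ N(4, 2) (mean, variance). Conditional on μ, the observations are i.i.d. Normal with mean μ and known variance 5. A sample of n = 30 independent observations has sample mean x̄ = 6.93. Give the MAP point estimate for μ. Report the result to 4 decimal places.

μ̂_MAP = 6.7046

n = 30, x̄ = 6.93.
For a Normal prior and Normal likelihood with known variance, the posterior is Normal; its mode equals its mean, the precision-weighted average.
Prior precision 1/σ₀² = 1/2 = 0.5; data precision n/σ² = 30/5 = 6.
μ̂ = (0.5·4 + 6·6.93) / (0.5 + 6) = 43.58/6.5 = 2179/325 ≈ 6.7046.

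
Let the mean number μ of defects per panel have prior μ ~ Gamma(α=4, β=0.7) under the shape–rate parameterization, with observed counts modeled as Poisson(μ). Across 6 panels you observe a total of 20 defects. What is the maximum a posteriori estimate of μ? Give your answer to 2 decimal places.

Σxᵢ = 20, n = 6.
Posterior ∝ μ^3e^(−0.7μ) · μ^20e^(−6μ) = μ^23e^(−6.7μ), i.e. Gamma(shape=24, rate=6.7).
The mode of a Gamma(a, b) with a ≥ 1 (shape–rate) is (a−1)/b = 23/6.7 ≈ 3.43.

μ̂_MAP = 3.43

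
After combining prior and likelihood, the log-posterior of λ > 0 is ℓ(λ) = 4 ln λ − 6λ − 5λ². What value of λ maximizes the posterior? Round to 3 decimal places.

ℓ'(λ) = 4/λ − 6 − 10λ. Setting this to zero and multiplying by λ: 10λ² + 6λ − 4 = 0.
λ = (−6 + √(6² + 4·10·4)) / (2·10) = (−6 + √196) / 20 = (−6 + 14)/20 = 2/5.
ℓ''(λ) = −4/λ² − 10 < 0, confirming a maximum.

λ̂_MAP = 0.400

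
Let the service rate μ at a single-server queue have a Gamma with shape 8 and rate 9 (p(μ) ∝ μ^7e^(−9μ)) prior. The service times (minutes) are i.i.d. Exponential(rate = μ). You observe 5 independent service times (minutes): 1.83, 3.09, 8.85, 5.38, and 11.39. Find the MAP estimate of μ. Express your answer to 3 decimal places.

μ̂_MAP = 0.303

The Exponential(rate=μ) likelihood is ∝ μ^n e^(−μΣtᵢ). Here n = 5 and Σtᵢ = 1.83 + 3.09 + 8.85 + 5.38 + 11.39 = 30.54.
Posterior ∝ μ^7e^(−9μ) · μ^5e^(−30.54μ) = μ^12e^(−39.54μ), i.e. Gamma(13, 39.54).
Mode = (a−1)/b = 12/39.54 ≈ 0.303.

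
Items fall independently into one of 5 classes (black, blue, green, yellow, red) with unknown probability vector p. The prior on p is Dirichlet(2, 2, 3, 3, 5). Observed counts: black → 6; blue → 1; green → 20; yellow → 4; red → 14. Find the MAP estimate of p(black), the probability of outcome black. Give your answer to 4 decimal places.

MAP estimate of p(black) = 0.1273

The posterior is Dirichlet(αᵢ + nᵢ) = Dirichlet(8, 3, 23, 7, 19).
For a Dirichlet(a₁,…,a_K) with all aᵢ > 1, the mode has j-th component (aⱼ − 1)/(Σaᵢ − K).
Here Σaᵢ = 60 and K = 5, so p(black) = (8 − 1)/(60 − 5) = 7/55 ≈ 0.1273.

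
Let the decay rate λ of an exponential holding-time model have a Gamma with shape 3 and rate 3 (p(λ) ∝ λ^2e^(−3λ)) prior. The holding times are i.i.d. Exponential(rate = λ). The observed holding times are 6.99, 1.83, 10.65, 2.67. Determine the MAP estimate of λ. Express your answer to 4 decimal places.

The Exponential(rate=λ) likelihood is ∝ λ^n e^(−λΣtᵢ). Here n = 4 and Σtᵢ = 6.99 + 1.83 + 10.65 + 2.67 = 22.14.
Posterior ∝ λ^2e^(−3λ) · λ^4e^(−22.14λ) = λ^6e^(−25.14λ), i.e. Gamma(7, 25.14).
Mode = (a−1)/b = 6/25.14 ≈ 0.2387.

λ̂_MAP = 0.2387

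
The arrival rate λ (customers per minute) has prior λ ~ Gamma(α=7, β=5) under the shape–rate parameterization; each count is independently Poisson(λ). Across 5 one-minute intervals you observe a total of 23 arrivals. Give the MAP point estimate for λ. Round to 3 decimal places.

λ̂_MAP = 2.900

Σxᵢ = 23, n = 5.
Posterior ∝ λ^6e^(−5λ) · λ^23e^(−5λ) = λ^29e^(−10λ), i.e. Gamma(shape=30, rate=10).
The mode of a Gamma(a, b) with a ≥ 1 (shape–rate) is (a−1)/b = 29/10 ≈ 2.900.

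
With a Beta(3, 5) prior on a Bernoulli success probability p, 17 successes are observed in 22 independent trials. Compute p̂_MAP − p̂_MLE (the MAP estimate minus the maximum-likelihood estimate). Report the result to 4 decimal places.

Posterior is Beta(20, 10); MAP = (20−1)/(30−2) = 19/28 ≈ 0.67857.
MLE ignores the prior: p̂_MLE = k/n = 17/22 ≈ 0.77273.
Difference = 19/28 − 17/22 = -29/308 ≈ -0.0942.

MAP − MLE = -0.0942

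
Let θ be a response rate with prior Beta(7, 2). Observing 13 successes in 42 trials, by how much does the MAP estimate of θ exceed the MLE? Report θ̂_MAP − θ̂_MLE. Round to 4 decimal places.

MAP − MLE = 0.0782

Posterior is Beta(20, 31); MAP = (20−1)/(51−2) = 19/49 ≈ 0.38776.
MLE ignores the prior: θ̂_MLE = k/n = 13/42 ≈ 0.30952.
Difference = 19/49 − 13/42 = 23/294 ≈ 0.0782.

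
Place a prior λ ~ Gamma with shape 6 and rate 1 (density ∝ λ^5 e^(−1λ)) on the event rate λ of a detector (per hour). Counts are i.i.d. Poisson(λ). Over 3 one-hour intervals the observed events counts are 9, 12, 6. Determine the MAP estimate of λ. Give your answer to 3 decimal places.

Σxᵢ = 9+12+6 = 27, with n = 3.
Posterior ∝ λ^5e^(−1λ) · λ^27e^(−3λ) = λ^32e^(−4λ), i.e. Gamma(shape=33, rate=4).
The mode of a Gamma(a, b) with a ≥ 1 (shape–rate) is (a−1)/b = 32/4 ≈ 8.000.

λ̂_MAP = 8.000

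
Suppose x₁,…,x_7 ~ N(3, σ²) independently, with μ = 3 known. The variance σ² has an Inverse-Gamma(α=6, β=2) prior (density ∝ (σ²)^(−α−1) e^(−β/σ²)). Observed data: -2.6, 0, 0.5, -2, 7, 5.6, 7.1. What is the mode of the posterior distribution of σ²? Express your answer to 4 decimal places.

Sum of squared deviations about the known mean: SS = (-2.6−3)² + (0−3)² + (0.5−3)² + (-2−3)² + (7−3)² + (5.6−3)² + (7.1−3)² = 111.18.
The Normal likelihood contributes (σ²)^(−n/2) exp(−SS/(2σ²)), so the posterior is Inverse-Gamma(α + n/2, β + SS/2) = Inverse-Gamma(9.5, 57.59).
The mode of Inverse-Gamma(a, b) is b/(a+1) = 57.59/10.5 ≈ 5.4848.

σ̂²_MAP = 5.4848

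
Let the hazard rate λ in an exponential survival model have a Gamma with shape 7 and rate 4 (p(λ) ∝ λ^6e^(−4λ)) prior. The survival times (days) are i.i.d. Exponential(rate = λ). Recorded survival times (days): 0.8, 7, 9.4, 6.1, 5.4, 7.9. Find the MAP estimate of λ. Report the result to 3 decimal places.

The Exponential(rate=λ) likelihood is ∝ λ^n e^(−λΣtᵢ). Here n = 6 and Σtᵢ = 0.8 + 7 + 9.4 + 6.1 + 5.4 + 7.9 = 36.6.
Posterior ∝ λ^6e^(−4λ) · λ^6e^(−36.6λ) = λ^12e^(−40.6λ), i.e. Gamma(13, 40.6).
Mode = (a−1)/b = 12/40.6 ≈ 0.296.

λ̂_MAP = 0.296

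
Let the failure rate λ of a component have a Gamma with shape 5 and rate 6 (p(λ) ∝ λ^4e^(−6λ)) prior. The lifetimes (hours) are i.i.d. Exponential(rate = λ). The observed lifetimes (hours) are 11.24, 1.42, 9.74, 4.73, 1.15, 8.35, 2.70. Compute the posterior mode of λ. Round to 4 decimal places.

λ̂_MAP = 0.2427

The Exponential(rate=λ) likelihood is ∝ λ^n e^(−λΣtᵢ). Here n = 7 and Σtᵢ = 11.24 + 1.42 + 9.74 + 4.73 + 1.15 + 8.35 + 2.70 = 39.33.
Posterior ∝ λ^4e^(−6λ) · λ^7e^(−39.33λ) = λ^11e^(−45.33λ), i.e. Gamma(12, 45.33).
Mode = (a−1)/b = 11/45.33 ≈ 0.2427.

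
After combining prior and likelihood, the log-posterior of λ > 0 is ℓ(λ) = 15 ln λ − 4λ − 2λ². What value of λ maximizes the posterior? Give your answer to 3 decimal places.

λ̂_MAP = 1.500

ℓ'(λ) = 15/λ − 4 − 4λ. Setting this to zero and multiplying by λ: 4λ² + 4λ − 15 = 0.
λ = (−4 + √(4² + 4·4·15)) / (2·4) = (−4 + √256) / 8 = (−4 + 16)/8 = 3/2.
ℓ''(λ) = −15/λ² − 4 < 0, confirming a maximum.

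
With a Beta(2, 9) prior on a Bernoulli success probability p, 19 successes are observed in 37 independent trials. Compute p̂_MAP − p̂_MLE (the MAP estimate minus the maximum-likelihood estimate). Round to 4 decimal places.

Posterior is Beta(21, 27); MAP = (21−1)/(48−2) = 20/46 ≈ 0.43478.
MLE ignores the prior: p̂_MLE = k/n = 19/37 ≈ 0.51351.
Difference = 20/46 − 19/37 = -67/851 ≈ -0.0787.

MAP − MLE = -0.0787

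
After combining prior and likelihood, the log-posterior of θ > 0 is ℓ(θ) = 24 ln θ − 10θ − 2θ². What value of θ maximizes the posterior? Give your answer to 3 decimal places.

θ̂_MAP = 1.500

ℓ'(θ) = 24/θ − 10 − 4θ. Setting this to zero and multiplying by θ: 4θ² + 10θ − 24 = 0.
θ = (−10 + √(10² + 4·4·24)) / (2·4) = (−10 + √484) / 8 = (−10 + 22)/8 = 3/2.
ℓ''(θ) = −24/θ² − 4 < 0, confirming a maximum.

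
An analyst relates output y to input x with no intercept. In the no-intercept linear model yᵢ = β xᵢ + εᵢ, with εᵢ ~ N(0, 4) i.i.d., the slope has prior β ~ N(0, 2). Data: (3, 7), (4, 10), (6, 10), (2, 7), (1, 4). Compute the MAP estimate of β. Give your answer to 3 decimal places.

log p(β | y) = −Σ(yᵢ − βxᵢ)²/(2·4) − β²/(2·2) + const.
Setting the derivative to zero: Σxᵢ(yᵢ − βxᵢ)/4 − β/2 = 0, so β = Σxᵢyᵢ / (Σxᵢ² + σ²/τ²).
Σxᵢyᵢ = 3·7 + 4·10 + 6·10 + 2·7 + 1·4 = 139; Σxᵢ² = 66; σ²/τ² = 2.
β̂_MAP = 139 / (66 + 2) = 139/68 ≈ 2.044.

β̂_MAP = 2.044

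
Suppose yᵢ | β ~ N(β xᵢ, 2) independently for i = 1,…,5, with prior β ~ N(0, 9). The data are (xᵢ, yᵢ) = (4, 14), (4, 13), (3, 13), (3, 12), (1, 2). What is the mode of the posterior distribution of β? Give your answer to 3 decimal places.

log p(β | y) = −Σ(yᵢ − βxᵢ)²/(2·2) − β²/(2·9) + const.
Setting the derivative to zero: Σxᵢ(yᵢ − βxᵢ)/2 − β/9 = 0, so β = Σxᵢyᵢ / (Σxᵢ² + σ²/τ²).
Σxᵢyᵢ = 4·14 + 4·13 + 3·13 + 3·12 + 1·2 = 185; Σxᵢ² = 51; σ²/τ² = 2/9.
β̂_MAP = 185 / (51 + 2/9) = 185/(461/9) = 1665/461 ≈ 3.612.

β̂_MAP = 3.612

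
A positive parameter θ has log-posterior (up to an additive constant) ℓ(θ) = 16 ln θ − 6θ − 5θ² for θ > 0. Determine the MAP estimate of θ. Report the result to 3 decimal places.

θ̂_MAP = 1.000

ℓ'(θ) = 16/θ − 6 − 10θ. Setting this to zero and multiplying by θ: 10θ² + 6θ − 16 = 0.
θ = (−6 + √(6² + 4·10·16)) / (2·10) = (−6 + √676) / 20 = (−6 + 26)/20 = 1.
ℓ''(θ) = −16/θ² − 10 < 0, confirming a maximum.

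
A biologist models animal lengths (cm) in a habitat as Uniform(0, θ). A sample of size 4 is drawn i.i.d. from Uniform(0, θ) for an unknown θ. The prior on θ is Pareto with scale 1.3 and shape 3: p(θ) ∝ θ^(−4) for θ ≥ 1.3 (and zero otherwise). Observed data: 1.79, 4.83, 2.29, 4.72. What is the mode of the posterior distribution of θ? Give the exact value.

The Uniform(0, θ) likelihood is θ^(−n) for θ ≥ max(xᵢ), zero otherwise. Here max(xᵢ) = 4.83.
Posterior ∝ θ^(−4) · θ^(−4) = θ^(−8) on θ ≥ max(1.3, 4.83) = 4.83.
This density is strictly decreasing in θ, so the posterior mode lies at the lower boundary of the support.

θ̂_MAP = 4.83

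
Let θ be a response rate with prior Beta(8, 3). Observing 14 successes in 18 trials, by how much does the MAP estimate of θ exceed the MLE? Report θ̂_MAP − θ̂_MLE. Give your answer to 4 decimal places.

Posterior is Beta(22, 7); MAP = (22−1)/(29−2) = 21/27 ≈ 0.77778.
MLE ignores the prior: θ̂_MLE = k/n = 14/18 ≈ 0.77778.
Difference = 21/27 − 14/18 = 0 ≈ 0.0000.

MAP − MLE = 0.0000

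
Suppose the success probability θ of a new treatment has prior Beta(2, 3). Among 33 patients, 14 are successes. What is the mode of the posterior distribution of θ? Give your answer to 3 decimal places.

θ̂_MAP = 0.417

Prior: Beta(2, 3).
Data: 14 successes in 33 trials. The binomial likelihood contributes θ^14(1−θ)^19, so the posterior is Beta(2+14, 3+19) = Beta(16, 22).
For Beta(a, b) with a, b > 1 the mode is (a−1)/(a+b−2) = 15/36 ≈ 0.417.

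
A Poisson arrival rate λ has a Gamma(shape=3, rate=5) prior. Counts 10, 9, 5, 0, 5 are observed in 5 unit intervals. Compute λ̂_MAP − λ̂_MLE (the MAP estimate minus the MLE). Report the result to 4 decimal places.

Σxᵢ = 29. Posterior is Gamma(32, 10); MAP = (32−1)/10 = 31/10 ≈ 3.10000.
MLE = x̄ = 29/5 ≈ 5.80000.
Difference = 31/10 − 29/5 = -27/10 ≈ -2.7000.

MAP − MLE = -2.7000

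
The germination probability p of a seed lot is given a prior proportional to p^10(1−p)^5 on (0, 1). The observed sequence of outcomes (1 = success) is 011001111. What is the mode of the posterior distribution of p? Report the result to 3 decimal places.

p̂_MAP = 0.667

The prior density ∝ p^10(1−p)^5 is the kernel of Beta(11, 6).
Data: 6 successes in 9 trials (from the sequence). The binomial likelihood contributes p^6(1−p)^3, so the posterior is Beta(11+6, 6+3) = Beta(17, 9).
For Beta(a, b) with a, b > 1 the mode is (a−1)/(a+b−2) = 16/24 ≈ 0.667.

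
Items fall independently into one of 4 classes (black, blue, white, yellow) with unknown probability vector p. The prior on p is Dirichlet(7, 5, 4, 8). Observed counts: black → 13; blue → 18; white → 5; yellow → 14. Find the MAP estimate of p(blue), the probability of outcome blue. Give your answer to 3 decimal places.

MAP estimate of p(blue) = 0.314

The posterior is Dirichlet(αᵢ + nᵢ) = Dirichlet(20, 23, 9, 22).
For a Dirichlet(a₁,…,a_K) with all aᵢ > 1, the mode has j-th component (aⱼ − 1)/(Σaᵢ − K).
Here Σaᵢ = 74 and K = 4, so p(blue) = (23 − 1)/(74 − 4) = 22/70 ≈ 0.314.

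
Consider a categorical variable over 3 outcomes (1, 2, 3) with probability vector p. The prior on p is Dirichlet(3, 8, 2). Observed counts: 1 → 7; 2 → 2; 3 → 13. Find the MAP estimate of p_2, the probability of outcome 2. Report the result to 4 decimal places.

The posterior is Dirichlet(αᵢ + nᵢ) = Dirichlet(10, 10, 15).
For a Dirichlet(a₁,…,a_K) with all aᵢ > 1, the mode has j-th component (aⱼ − 1)/(Σaᵢ − K).
Here Σaᵢ = 35 and K = 3, so p_2 = (10 − 1)/(35 − 3) = 9/32 ≈ 0.2813.

MAP estimate: 0.2813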